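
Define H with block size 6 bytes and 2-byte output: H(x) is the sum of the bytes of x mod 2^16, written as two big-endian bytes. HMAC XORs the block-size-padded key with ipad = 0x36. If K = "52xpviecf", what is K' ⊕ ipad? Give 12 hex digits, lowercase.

356a36363636

Key "52xpviecf" = 35 32 78 70 76 69 65 63 66 is 9 bytes > B = 6, so hash it first: H(key) = 03 5c, then zero-pad to 6 bytes: K' = 03 5c 00 00 00 00.
XOR each byte with 0x36: 03⊕36=35, 5c⊕36=6a, 00⊕36=36, 00⊕36=36, 00⊕36=36, 00⊕36=36.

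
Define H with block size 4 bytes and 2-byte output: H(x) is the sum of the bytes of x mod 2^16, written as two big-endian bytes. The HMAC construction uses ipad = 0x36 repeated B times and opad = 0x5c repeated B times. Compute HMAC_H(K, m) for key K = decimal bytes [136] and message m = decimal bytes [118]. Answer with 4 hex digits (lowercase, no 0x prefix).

Key decimal bytes [136] = 88 is 1 byte ≤ B = 4; zero-pad to 4 bytes: K' = 88 00 00 00.
K' ⊕ ipad = be 36 36 36.  K' ⊕ opad = d4 5c 5c 5c.
Inner input = (K'⊕ipad) ∥ m = be 36 36 36 ∥ 76.
Inner hash: sum = 190+54+54+54+118 = 470 → 01 d6.
Outer input = (K'⊕opad) ∥ inner = d4 5c 5c 5c ∥ 01 d6.
Outer hash (tag): sum = 212+92+92+92+1+214 = 703 → 02 bf.

02bf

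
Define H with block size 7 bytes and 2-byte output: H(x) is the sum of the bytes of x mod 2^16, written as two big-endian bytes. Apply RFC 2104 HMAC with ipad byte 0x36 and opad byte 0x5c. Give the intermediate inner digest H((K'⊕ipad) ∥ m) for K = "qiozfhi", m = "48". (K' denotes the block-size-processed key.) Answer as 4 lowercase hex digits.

02c4

Key "qiozfhi" = 71 69 6f 7a 66 68 69 is exactly B = 7 bytes: K' = 71 69 6f 7a 66 68 69.
K' ⊕ ipad = 47 5f 59 4c 50 5e 5f.
Inner input = 47 5f 59 4c 50 5e 5f ∥ 34 38.
Inner hash: sum = 71+95+89+76+80+94+95+52+56 = 708 → 02 c4.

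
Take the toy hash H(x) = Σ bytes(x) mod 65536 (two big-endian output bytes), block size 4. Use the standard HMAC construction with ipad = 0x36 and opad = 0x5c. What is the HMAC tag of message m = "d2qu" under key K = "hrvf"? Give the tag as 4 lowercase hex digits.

Key "hrvf" = 68 72 76 66 is exactly B = 4 bytes: K' = 68 72 76 66.
K' ⊕ ipad = 5e 44 40 50.  K' ⊕ opad = 34 2e 2a 3a.
Inner input = (K'⊕ipad) ∥ m = 5e 44 40 50 ∥ 64 32 71 75.
Inner hash: sum = 94+68+64+80+100+50+113+117 = 686 → 02 ae.
Outer input = (K'⊕opad) ∥ inner = 34 2e 2a 3a ∥ 02 ae.
Outer hash (tag): sum = 52+46+42+58+2+174 = 374 → 01 76.

0176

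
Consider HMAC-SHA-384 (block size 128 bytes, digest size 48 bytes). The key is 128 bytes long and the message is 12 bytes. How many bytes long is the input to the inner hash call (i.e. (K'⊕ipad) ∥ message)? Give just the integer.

140

Key is 128 ≤ 128 bytes, zero-padded: |K'| = 128.
Inner input = (K'⊕ipad) ∥ m → 128 + 12 = 140 bytes.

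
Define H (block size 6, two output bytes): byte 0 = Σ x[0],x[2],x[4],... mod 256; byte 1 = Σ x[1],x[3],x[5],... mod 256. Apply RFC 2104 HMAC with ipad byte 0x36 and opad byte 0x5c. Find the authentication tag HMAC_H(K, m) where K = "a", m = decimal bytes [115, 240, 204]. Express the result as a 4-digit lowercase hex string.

f7a6

Key "a" = 61 is 1 byte ≤ B = 6; zero-pad to 6 bytes: K' = 61 00 00 00 00 00.
K' ⊕ ipad = 57 36 36 36 36 36.  K' ⊕ opad = 3d 5c 5c 5c 5c 5c.
Inner input = (K'⊕ipad) ∥ m = 57 36 36 36 36 36 ∥ 73 f0 cc.
Inner hash: even-index sum = 514 mod 256 = 2; odd-index sum = 402 mod 256 = 146 → 02 92.
Outer input = (K'⊕opad) ∥ inner = 3d 5c 5c 5c 5c 5c ∥ 02 92.
Outer hash (tag): even-index sum = 247 mod 256 = 247; odd-index sum = 422 mod 256 = 166 → f7 a6.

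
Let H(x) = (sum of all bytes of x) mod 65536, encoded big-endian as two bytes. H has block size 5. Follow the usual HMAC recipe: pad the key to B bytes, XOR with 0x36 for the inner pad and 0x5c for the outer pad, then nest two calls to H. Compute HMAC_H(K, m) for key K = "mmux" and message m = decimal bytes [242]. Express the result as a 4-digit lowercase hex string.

Key "mmux" = 6d 6d 75 78 is 4 bytes ≤ B = 5; zero-pad to 5 bytes: K' = 6d 6d 75 78 00.
K' ⊕ ipad = 5b 5b 43 4e 36.  K' ⊕ opad = 31 31 29 24 5c.
Inner input = (K'⊕ipad) ∥ m = 5b 5b 43 4e 36 ∥ f2.
Inner hash: sum = 91+91+67+78+54+242 = 623 → 02 6f.
Outer input = (K'⊕opad) ∥ inner = 31 31 29 24 5c ∥ 02 6f.
Outer hash (tag): sum = 49+49+41+36+92+2+111 = 380 → 01 7c.

017c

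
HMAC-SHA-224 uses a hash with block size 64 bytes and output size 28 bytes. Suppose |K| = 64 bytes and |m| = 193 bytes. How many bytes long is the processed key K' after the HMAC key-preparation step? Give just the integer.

Key is 64 ≤ 64 bytes, zero-padded: |K'| = 64.

64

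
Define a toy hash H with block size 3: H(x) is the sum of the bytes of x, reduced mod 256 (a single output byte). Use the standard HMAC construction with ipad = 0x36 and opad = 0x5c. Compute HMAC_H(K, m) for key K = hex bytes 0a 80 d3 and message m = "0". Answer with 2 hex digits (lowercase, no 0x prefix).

c8

Key hex bytes 0a 80 d3 is exactly B = 3 bytes: K' = 0a 80 d3.
K' ⊕ ipad = 3c b6 e5.  K' ⊕ opad = 56 dc 8f.
Inner input = (K'⊕ipad) ∥ m = 3c b6 e5 ∥ 30.
Inner hash: sum = 60+182+229+48 = 519; mod 256 = 7 → 07.
Outer input = (K'⊕opad) ∥ inner = 56 dc 8f ∥ 07.
Outer hash (tag): sum = 86+220+143+7 = 456; mod 256 = 200 → c8.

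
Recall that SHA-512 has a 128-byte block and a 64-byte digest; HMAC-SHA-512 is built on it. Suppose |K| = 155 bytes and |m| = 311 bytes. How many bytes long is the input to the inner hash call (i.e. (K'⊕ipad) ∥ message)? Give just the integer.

439

Key is 155 > 128 bytes, so it is hashed to 64 bytes then zero-padded to 128: |K'| = 128.
Inner input = (K'⊕ipad) ∥ m → 128 + 311 = 439 bytes.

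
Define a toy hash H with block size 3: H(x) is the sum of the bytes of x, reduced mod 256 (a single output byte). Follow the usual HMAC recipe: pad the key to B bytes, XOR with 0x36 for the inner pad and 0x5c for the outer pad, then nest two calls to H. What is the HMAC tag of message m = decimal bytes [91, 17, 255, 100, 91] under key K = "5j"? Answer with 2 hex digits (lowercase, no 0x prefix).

Key "5j" = 35 6a is 2 bytes ≤ B = 3; zero-pad to 3 bytes: K' = 35 6a 00.
K' ⊕ ipad = 03 5c 36.  K' ⊕ opad = 69 36 5c.
Inner input = (K'⊕ipad) ∥ m = 03 5c 36 ∥ 5b 11 ff 64 5b.
Inner hash: sum = 3+92+54+91+17+255+100+91 = 703; mod 256 = 191 → bf.
Outer input = (K'⊕opad) ∥ inner = 69 36 5c ∥ bf.
Outer hash (tag): sum = 105+54+92+191 = 442; mod 256 = 186 → ba.

ba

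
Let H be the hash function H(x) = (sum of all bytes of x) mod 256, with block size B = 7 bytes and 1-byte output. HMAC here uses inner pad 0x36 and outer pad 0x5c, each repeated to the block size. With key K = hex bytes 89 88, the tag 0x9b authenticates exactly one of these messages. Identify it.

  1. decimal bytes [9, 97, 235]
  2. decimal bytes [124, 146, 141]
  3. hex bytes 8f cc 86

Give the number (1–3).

Key hex bytes 89 88 is 2 bytes ≤ B = 7; zero-pad to 7 bytes: K' = 89 88 00 00 00 00 00.
K' ⊕ ipad = bf be 36 36 36 36 36; K' ⊕ opad = d5 d4 5c 5c 5c 5c 5c.
m1: inner = H(bf be 36 36 36 36 36 09 61 eb) = e0; tag = H(d5 d4 5c 5c 5c 5c 5c e0) = 55
m2: inner = H(bf be 36 36 36 36 36 7c 92 8d) = 26; tag = H(d5 d4 5c 5c 5c 5c 5c 26) = 9b ← matches
m3: inner = H(bf be 36 36 36 36 36 8f cc 86) = 6c; tag = H(d5 d4 5c 5c 5c 5c 5c 6c) = e1

2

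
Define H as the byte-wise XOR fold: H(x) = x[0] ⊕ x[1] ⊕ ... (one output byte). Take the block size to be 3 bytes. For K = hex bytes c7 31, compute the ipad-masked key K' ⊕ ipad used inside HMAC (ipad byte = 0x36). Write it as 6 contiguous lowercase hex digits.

Key hex bytes c7 31 is 2 bytes ≤ B = 3; zero-pad to 3 bytes: K' = c7 31 00.
XOR each byte with 0x36: c7⊕36=f1, 31⊕36=07, 00⊕36=36.

f10736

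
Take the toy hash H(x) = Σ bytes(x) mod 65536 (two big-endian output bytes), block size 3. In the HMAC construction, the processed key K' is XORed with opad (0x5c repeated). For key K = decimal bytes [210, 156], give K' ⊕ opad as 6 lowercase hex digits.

8ec05c

Key decimal bytes [210, 156] = d2 9c is 2 bytes ≤ B = 3; zero-pad to 3 bytes: K' = d2 9c 00.
XOR each byte with 0x5c: d2⊕5c=8e, 9c⊕5c=c0, 00⊕5c=5c.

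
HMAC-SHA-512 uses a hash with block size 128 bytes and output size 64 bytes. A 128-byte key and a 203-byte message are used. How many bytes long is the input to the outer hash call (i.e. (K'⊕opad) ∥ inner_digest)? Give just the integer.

Key is 128 ≤ 128 bytes, zero-padded: |K'| = 128.
Outer input = (K'⊕opad) ∥ H(inner) → 128 + 64 = 192 bytes.

192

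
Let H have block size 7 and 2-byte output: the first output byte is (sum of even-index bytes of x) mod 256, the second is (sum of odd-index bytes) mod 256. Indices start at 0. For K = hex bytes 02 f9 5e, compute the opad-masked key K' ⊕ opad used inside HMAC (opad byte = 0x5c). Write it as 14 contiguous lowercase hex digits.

Key hex bytes 02 f9 5e is 3 bytes ≤ B = 7; zero-pad to 7 bytes: K' = 02 f9 5e 00 00 00 00.
XOR each byte with 0x5c: 02⊕5c=5e, f9⊕5c=a5, 5e⊕5c=02, 00⊕5c=5c, 00⊕5c=5c, 00⊕5c=5c, 00⊕5c=5c.

5ea5025c5c5c5c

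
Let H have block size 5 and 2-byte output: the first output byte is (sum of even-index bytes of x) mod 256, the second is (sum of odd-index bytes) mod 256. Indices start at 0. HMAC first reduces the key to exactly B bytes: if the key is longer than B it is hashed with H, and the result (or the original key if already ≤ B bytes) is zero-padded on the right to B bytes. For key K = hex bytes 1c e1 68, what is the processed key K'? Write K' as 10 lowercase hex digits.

Key hex bytes 1c e1 68 is 3 bytes ≤ B = 5; zero-pad to 5 bytes: K' = 1c e1 68 00 00.

1ce1680000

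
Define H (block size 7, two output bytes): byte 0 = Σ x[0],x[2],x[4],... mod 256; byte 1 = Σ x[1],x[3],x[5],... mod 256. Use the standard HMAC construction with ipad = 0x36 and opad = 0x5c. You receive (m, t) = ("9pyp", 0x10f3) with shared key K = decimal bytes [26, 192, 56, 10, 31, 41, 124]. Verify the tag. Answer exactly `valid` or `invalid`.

invalid

Key decimal bytes [26, 192, 56, 10, 31, 41, 124] = 1a c0 38 0a 1f 29 7c is exactly B = 7 bytes: K' = 1a c0 38 0a 1f 29 7c.
K' ⊕ ipad = 2c f6 0e 3c 29 1f 4a; K' ⊕ opad = 46 9c 64 56 43 75 20.
Inner hash: even-index sum = 397 mod 256 = 141; odd-index sum = 515 mod 256 = 3 → 8d 03.
Outer hash (recomputed tag): even-index sum = 272 mod 256 = 16; odd-index sum = 500 mod 256 = 244 → 10 f4.
Recomputed tag = 10f4; claimed = 10f3 → mismatch.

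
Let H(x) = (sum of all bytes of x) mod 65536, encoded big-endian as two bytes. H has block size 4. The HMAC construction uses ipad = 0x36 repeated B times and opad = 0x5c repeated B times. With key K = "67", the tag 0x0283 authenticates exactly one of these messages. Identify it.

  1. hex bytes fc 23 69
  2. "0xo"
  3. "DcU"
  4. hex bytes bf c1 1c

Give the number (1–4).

Key "67" = 36 37 is 2 bytes ≤ B = 4; zero-pad to 4 bytes: K' = 36 37 00 00.
K' ⊕ ipad = 00 01 36 36; K' ⊕ opad = 6a 6b 5c 5c.
m1: inner = H(00 01 36 36 fc 23 69) = 01 f5; tag = H(6a 6b 5c 5c 01 f5) = 0283 ← matches
m2: inner = H(00 01 36 36 30 78 6f) = 01 84; tag = H(6a 6b 5c 5c 01 84) = 0212
m3: inner = H(00 01 36 36 44 63 55) = 01 69; tag = H(6a 6b 5c 5c 01 69) = 01f7
m4: inner = H(00 01 36 36 bf c1 1c) = 02 09; tag = H(6a 6b 5c 5c 02 09) = 0198

1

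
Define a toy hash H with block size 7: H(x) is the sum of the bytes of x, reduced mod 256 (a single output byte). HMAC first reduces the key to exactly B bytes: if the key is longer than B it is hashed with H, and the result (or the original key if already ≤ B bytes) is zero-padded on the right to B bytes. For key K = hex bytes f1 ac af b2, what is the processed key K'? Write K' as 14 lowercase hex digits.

f1acafb2000000

Key hex bytes f1 ac af b2 is 4 bytes ≤ B = 7; zero-pad to 7 bytes: K' = f1 ac af b2 00 00 00.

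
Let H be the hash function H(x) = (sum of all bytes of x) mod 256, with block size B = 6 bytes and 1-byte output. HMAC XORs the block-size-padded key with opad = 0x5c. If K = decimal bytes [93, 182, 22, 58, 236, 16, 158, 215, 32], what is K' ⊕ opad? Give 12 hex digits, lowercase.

Key decimal bytes [93, 182, 22, 58, 236, 16, 158, 215, 32] = 5d b6 16 3a ec 10 9e d7 20 is 9 bytes > B = 6, so hash it first: H(key) = f4, then zero-pad to 6 bytes: K' = f4 00 00 00 00 00.
XOR each byte with 0x5c: f4⊕5c=a8, 00⊕5c=5c, 00⊕5c=5c, 00⊕5c=5c, 00⊕5c=5c, 00⊕5c=5c.

a85c5c5c5c5c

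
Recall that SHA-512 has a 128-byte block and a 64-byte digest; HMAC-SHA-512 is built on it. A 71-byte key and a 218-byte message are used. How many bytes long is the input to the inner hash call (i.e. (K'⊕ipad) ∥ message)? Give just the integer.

346

Key is 71 ≤ 128 bytes, zero-padded: |K'| = 128.
Inner input = (K'⊕ipad) ∥ m → 128 + 218 = 346 bytes.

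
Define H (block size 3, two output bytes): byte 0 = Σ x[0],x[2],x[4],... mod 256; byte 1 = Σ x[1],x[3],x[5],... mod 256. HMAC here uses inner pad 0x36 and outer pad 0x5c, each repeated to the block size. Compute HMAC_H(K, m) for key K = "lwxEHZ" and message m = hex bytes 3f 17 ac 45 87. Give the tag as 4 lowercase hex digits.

Key "lwxEHZ" = 6c 77 78 45 48 5a is 6 bytes > B = 3, so hash it first: H(key) = 2c 16, then zero-pad to 3 bytes: K' = 2c 16 00.
K' ⊕ ipad = 1a 20 36.  K' ⊕ opad = 70 4a 5c.
Inner input = (K'⊕ipad) ∥ m = 1a 20 36 ∥ 3f 17 ac 45 87.
Inner hash: even-index sum = 172 mod 256 = 172; odd-index sum = 402 mod 256 = 146 → ac 92.
Outer input = (K'⊕opad) ∥ inner = 70 4a 5c ∥ ac 92.
Outer hash (tag): even-index sum = 350 mod 256 = 94; odd-index sum = 246 mod 256 = 246 → 5e f6.

5ef6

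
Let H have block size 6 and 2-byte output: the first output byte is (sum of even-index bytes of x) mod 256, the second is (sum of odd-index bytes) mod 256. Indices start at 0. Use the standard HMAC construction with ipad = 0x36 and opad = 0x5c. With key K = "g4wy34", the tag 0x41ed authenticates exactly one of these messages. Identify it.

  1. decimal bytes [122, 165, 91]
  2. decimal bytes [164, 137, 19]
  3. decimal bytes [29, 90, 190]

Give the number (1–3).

Key "g4wy34" = 67 34 77 79 33 34 is exactly B = 6 bytes: K' = 67 34 77 79 33 34.
K' ⊕ ipad = 51 02 41 4f 05 02; K' ⊕ opad = 3b 68 2b 25 6f 68.
m1: inner = H(51 02 41 4f 05 02 7a a5 5b) = 6c f8; tag = H(3b 68 2b 25 6f 68 6c f8) = 41ed ← matches
m2: inner = H(51 02 41 4f 05 02 a4 89 13) = 4e dc; tag = H(3b 68 2b 25 6f 68 4e dc) = 23d1
m3: inner = H(51 02 41 4f 05 02 1d 5a be) = 72 ad; tag = H(3b 68 2b 25 6f 68 72 ad) = 47a2

1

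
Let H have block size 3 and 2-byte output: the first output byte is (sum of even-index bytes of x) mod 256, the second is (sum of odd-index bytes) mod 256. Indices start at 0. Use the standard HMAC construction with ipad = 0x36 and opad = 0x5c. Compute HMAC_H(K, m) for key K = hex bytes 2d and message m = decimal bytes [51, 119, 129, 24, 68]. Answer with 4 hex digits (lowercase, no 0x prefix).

fb3c

Key hex bytes 2d is 1 byte ≤ B = 3; zero-pad to 3 bytes: K' = 2d 00 00.
K' ⊕ ipad = 1b 36 36.  K' ⊕ opad = 71 5c 5c.
Inner input = (K'⊕ipad) ∥ m = 1b 36 36 ∥ 33 77 81 18 44.
Inner hash: even-index sum = 224 mod 256 = 224; odd-index sum = 302 mod 256 = 46 → e0 2e.
Outer input = (K'⊕opad) ∥ inner = 71 5c 5c ∥ e0 2e.
Outer hash (tag): even-index sum = 251 mod 256 = 251; odd-index sum = 316 mod 256 = 60 → fb 3c.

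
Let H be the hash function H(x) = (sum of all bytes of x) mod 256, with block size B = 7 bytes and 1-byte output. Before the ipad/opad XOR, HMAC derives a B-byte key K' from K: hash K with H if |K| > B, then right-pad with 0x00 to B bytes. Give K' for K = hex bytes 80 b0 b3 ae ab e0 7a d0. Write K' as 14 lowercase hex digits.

66000000000000

|K| = 8 > B = 7, so first hash the key.
H(K): sum = 128+176+179+174+171+224+122+208 = 1382; mod 256 = 102 → 66.
Zero-pad H(K) = 66 to 7 bytes: K' = 66 00 00 00 00 00 00.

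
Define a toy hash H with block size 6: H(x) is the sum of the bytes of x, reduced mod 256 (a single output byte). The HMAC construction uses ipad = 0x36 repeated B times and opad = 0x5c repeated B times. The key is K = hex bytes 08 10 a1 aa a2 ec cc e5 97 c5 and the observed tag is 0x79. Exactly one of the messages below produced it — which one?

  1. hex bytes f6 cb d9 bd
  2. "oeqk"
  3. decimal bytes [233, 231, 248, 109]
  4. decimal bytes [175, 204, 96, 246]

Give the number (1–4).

3

Key hex bytes 08 10 a1 aa a2 ec cc e5 97 c5 is 10 bytes > B = 6, so hash it first: H(key) = fe, then zero-pad to 6 bytes: K' = fe 00 00 00 00 00.
K' ⊕ ipad = c8 36 36 36 36 36; K' ⊕ opad = a2 5c 5c 5c 5c 5c.
m1: inner = H(c8 36 36 36 36 36 f6 cb d9 bd) = 2d; tag = H(a2 5c 5c 5c 5c 5c 2d) = 9b
m2: inner = H(c8 36 36 36 36 36 6f 65 71 6b) = 86; tag = H(a2 5c 5c 5c 5c 5c 86) = f4
m3: inner = H(c8 36 36 36 36 36 e9 e7 f8 6d) = 0b; tag = H(a2 5c 5c 5c 5c 5c 0b) = 79 ← matches
m4: inner = H(c8 36 36 36 36 36 af cc 60 f6) = a7; tag = H(a2 5c 5c 5c 5c 5c a7) = 15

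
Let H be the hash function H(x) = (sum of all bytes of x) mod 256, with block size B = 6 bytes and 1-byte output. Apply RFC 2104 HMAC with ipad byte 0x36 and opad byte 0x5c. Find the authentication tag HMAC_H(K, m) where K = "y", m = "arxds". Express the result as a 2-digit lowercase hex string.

Key "y" = 79 is 1 byte ≤ B = 6; zero-pad to 6 bytes: K' = 79 00 00 00 00 00.
K' ⊕ ipad = 4f 36 36 36 36 36.  K' ⊕ opad = 25 5c 5c 5c 5c 5c.
Inner input = (K'⊕ipad) ∥ m = 4f 36 36 36 36 36 ∥ 61 72 78 64 73.
Inner hash: sum = 79+54+54+54+54+54+97+114+120+100+115 = 895; mod 256 = 127 → 7f.
Outer input = (K'⊕opad) ∥ inner = 25 5c 5c 5c 5c 5c ∥ 7f.
Outer hash (tag): sum = 37+92+92+92+92+92+127 = 624; mod 256 = 112 → 70.

70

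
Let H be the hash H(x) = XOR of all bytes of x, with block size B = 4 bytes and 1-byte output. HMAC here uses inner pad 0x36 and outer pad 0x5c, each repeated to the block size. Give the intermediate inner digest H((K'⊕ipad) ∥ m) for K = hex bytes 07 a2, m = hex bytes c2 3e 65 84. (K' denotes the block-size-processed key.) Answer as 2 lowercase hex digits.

b8

Key hex bytes 07 a2 is 2 bytes ≤ B = 4; zero-pad to 4 bytes: K' = 07 a2 00 00.
K' ⊕ ipad = 31 94 36 36.
Inner input = 31 94 36 36 ∥ c2 3e 65 84.
Inner hash: XOR 31⊕94⊕36⊕36⊕c2⊕3e⊕65⊕84 = b8.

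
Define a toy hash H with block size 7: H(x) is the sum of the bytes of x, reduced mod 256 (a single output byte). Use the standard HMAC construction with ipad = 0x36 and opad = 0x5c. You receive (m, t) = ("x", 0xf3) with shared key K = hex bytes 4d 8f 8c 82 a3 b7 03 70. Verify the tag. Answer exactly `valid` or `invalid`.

invalid

Key hex bytes 4d 8f 8c 82 a3 b7 03 70 is 8 bytes > B = 7, so hash it first: H(key) = b7, then zero-pad to 7 bytes: K' = b7 00 00 00 00 00 00.
K' ⊕ ipad = 81 36 36 36 36 36 36; K' ⊕ opad = eb 5c 5c 5c 5c 5c 5c.
Inner hash: sum = 129+54+54+54+54+54+54+120 = 573; mod 256 = 61 → 3d.
Outer hash (recomputed tag): sum = 235+92+92+92+92+92+92+61 = 848; mod 256 = 80 → 50.
Recomputed tag = 50; claimed = f3 → mismatch.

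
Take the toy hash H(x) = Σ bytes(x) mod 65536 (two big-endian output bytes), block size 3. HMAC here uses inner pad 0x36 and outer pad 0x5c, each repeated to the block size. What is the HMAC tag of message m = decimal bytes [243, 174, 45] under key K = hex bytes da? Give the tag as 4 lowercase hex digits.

0167

Key hex bytes da is 1 byte ≤ B = 3; zero-pad to 3 bytes: K' = da 00 00.
K' ⊕ ipad = ec 36 36.  K' ⊕ opad = 86 5c 5c.
Inner input = (K'⊕ipad) ∥ m = ec 36 36 ∥ f3 ae 2d.
Inner hash: sum = 236+54+54+243+174+45 = 806 → 03 26.
Outer input = (K'⊕opad) ∥ inner = 86 5c 5c ∥ 03 26.
Outer hash (tag): sum = 134+92+92+3+38 = 359 → 01 67.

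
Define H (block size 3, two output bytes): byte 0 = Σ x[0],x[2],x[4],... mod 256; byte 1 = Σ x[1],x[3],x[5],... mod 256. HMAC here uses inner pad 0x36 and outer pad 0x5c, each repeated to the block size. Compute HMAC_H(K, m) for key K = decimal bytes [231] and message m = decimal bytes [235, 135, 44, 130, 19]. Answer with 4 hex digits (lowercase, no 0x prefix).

Key decimal bytes [231] = e7 is 1 byte ≤ B = 3; zero-pad to 3 bytes: K' = e7 00 00.
K' ⊕ ipad = d1 36 36.  K' ⊕ opad = bb 5c 5c.
Inner input = (K'⊕ipad) ∥ m = d1 36 36 ∥ eb 87 2c 82 13.
Inner hash: even-index sum = 528 mod 256 = 16; odd-index sum = 352 mod 256 = 96 → 10 60.
Outer input = (K'⊕opad) ∥ inner = bb 5c 5c ∥ 10 60.
Outer hash (tag): even-index sum = 375 mod 256 = 119; odd-index sum = 108 mod 256 = 108 → 77 6c.

776c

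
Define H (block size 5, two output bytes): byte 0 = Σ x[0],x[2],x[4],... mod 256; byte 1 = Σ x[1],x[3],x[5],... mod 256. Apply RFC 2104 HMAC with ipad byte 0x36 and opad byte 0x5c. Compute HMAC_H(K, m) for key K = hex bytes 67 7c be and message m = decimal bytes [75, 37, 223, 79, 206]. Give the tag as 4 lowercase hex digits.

Key hex bytes 67 7c be is 3 bytes ≤ B = 5; zero-pad to 5 bytes: K' = 67 7c be 00 00.
K' ⊕ ipad = 51 4a 88 36 36.  K' ⊕ opad = 3b 20 e2 5c 5c.
Inner input = (K'⊕ipad) ∥ m = 51 4a 88 36 36 ∥ 4b 25 df 4f ce.
Inner hash: even-index sum = 387 mod 256 = 131; odd-index sum = 632 mod 256 = 120 → 83 78.
Outer input = (K'⊕opad) ∥ inner = 3b 20 e2 5c 5c ∥ 83 78.
Outer hash (tag): even-index sum = 497 mod 256 = 241; odd-index sum = 255 mod 256 = 255 → f1 ff.

f1ff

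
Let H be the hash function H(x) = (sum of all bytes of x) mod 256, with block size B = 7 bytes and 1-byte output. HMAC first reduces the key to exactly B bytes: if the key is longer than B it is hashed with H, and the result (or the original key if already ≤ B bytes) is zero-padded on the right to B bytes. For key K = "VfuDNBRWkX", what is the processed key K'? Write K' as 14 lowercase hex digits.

|K| = 10 > B = 7, so first hash the key.
H(K): sum = 86+102+117+68+78+66+82+87+107+88 = 881; mod 256 = 113 → 71.
Zero-pad H(K) = 71 to 7 bytes: K' = 71 00 00 00 00 00 00.

71000000000000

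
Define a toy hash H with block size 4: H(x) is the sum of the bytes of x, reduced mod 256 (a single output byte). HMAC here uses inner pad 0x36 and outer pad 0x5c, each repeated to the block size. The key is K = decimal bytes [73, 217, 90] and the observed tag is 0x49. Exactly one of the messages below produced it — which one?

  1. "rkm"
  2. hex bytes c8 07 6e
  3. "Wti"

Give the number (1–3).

Key decimal bytes [73, 217, 90] = 49 d9 5a is 3 bytes ≤ B = 4; zero-pad to 4 bytes: K' = 49 d9 5a 00.
K' ⊕ ipad = 7f ef 6c 36; K' ⊕ opad = 15 85 06 5c.
m1: inner = H(7f ef 6c 36 72 6b 6d) = 5a; tag = H(15 85 06 5c 5a) = 56
m2: inner = H(7f ef 6c 36 c8 07 6e) = 4d; tag = H(15 85 06 5c 4d) = 49 ← matches
m3: inner = H(7f ef 6c 36 57 74 69) = 44; tag = H(15 85 06 5c 44) = 40

2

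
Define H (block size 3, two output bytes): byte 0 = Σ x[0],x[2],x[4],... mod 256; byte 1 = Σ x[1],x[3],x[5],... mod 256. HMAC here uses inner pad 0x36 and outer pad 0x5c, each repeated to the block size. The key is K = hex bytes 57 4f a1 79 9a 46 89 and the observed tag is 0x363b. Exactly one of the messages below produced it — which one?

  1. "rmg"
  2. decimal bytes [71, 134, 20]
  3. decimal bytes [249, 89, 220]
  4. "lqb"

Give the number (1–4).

Key hex bytes 57 4f a1 79 9a 46 89 is 7 bytes > B = 3, so hash it first: H(key) = 1b 0e, then zero-pad to 3 bytes: K' = 1b 0e 00.
K' ⊕ ipad = 2d 38 36; K' ⊕ opad = 47 52 5c.
m1: inner = H(2d 38 36 72 6d 67) = d0 11; tag = H(47 52 5c d0 11) = b422
m2: inner = H(2d 38 36 47 86 14) = e9 93; tag = H(47 52 5c e9 93) = 363b ← matches
m3: inner = H(2d 38 36 f9 59 dc) = bc 0d; tag = H(47 52 5c bc 0d) = b00e
m4: inner = H(2d 38 36 6c 71 62) = d4 06; tag = H(47 52 5c d4 06) = a926

2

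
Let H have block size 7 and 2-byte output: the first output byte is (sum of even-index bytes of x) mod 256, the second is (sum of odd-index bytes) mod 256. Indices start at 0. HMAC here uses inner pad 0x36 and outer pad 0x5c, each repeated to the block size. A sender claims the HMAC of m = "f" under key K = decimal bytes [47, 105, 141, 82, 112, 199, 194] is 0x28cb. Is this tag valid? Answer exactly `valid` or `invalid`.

Key decimal bytes [47, 105, 141, 82, 112, 199, 194] = 2f 69 8d 52 70 c7 c2 is exactly B = 7 bytes: K' = 2f 69 8d 52 70 c7 c2.
K' ⊕ ipad = 19 5f bb 64 46 f1 f4; K' ⊕ opad = 73 35 d1 0e 2c 9b 9e.
Inner hash: even-index sum = 526 mod 256 = 14; odd-index sum = 538 mod 256 = 26 → 0e 1a.
Outer hash (recomputed tag): even-index sum = 552 mod 256 = 40; odd-index sum = 236 mod 256 = 236 → 28 ec.
Recomputed tag = 28ec; claimed = 28cb → mismatch.

invalid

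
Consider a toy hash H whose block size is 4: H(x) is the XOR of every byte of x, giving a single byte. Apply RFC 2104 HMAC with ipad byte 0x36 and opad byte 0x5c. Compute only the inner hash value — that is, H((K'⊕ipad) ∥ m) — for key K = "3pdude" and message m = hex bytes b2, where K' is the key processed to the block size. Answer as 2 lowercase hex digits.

e1

Key "3pdude" = 33 70 64 75 64 65 is 6 bytes > B = 4, so hash it first: H(key) = 53, then zero-pad to 4 bytes: K' = 53 00 00 00.
K' ⊕ ipad = 65 36 36 36.
Inner input = 65 36 36 36 ∥ b2.
Inner hash: XOR 65⊕36⊕36⊕36⊕b2 = e1.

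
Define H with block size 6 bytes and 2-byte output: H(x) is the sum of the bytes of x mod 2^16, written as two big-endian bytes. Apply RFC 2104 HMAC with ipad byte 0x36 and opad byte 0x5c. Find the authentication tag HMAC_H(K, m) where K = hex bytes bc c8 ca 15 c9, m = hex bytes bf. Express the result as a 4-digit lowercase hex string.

03e3

Key hex bytes bc c8 ca 15 c9 is 5 bytes ≤ B = 6; zero-pad to 6 bytes: K' = bc c8 ca 15 c9 00.
K' ⊕ ipad = 8a fe fc 23 ff 36.  K' ⊕ opad = e0 94 96 49 95 5c.
Inner input = (K'⊕ipad) ∥ m = 8a fe fc 23 ff 36 ∥ bf.
Inner hash: sum = 138+254+252+35+255+54+191 = 1179 → 04 9b.
Outer input = (K'⊕opad) ∥ inner = e0 94 96 49 95 5c ∥ 04 9b.
Outer hash (tag): sum = 224+148+150+73+149+92+4+155 = 995 → 03 e3.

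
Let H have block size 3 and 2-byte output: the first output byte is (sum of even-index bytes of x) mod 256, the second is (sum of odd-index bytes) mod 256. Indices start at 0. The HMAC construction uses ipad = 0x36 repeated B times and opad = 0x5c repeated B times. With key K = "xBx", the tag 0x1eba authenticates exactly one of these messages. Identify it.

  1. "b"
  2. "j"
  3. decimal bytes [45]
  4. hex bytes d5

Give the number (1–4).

1

Key "xBx" = 78 42 78 is exactly B = 3 bytes: K' = 78 42 78.
K' ⊕ ipad = 4e 74 4e; K' ⊕ opad = 24 1e 24.
m1: inner = H(4e 74 4e 62) = 9c d6; tag = H(24 1e 24 9c d6) = 1eba ← matches
m2: inner = H(4e 74 4e 6a) = 9c de; tag = H(24 1e 24 9c de) = 26ba
m3: inner = H(4e 74 4e 2d) = 9c a1; tag = H(24 1e 24 9c a1) = e9ba
m4: inner = H(4e 74 4e d5) = 9c 49; tag = H(24 1e 24 9c 49) = 91ba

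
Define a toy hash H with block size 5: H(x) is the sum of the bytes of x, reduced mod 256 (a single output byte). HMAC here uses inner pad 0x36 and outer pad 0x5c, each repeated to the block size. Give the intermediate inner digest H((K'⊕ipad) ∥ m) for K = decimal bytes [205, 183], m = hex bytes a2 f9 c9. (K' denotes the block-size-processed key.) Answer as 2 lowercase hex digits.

82

Key decimal bytes [205, 183] = cd b7 is 2 bytes ≤ B = 5; zero-pad to 5 bytes: K' = cd b7 00 00 00.
K' ⊕ ipad = fb 81 36 36 36.
Inner input = fb 81 36 36 36 ∥ a2 f9 c9.
Inner hash: sum = 251+129+54+54+54+162+249+201 = 1154; mod 256 = 130 → 82.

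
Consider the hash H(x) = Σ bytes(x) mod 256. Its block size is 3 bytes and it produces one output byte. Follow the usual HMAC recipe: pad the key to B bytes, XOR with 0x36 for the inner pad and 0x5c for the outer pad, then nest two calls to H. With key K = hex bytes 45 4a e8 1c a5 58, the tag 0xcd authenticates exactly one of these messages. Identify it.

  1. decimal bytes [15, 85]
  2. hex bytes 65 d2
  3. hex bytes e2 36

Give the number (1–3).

2

Key hex bytes 45 4a e8 1c a5 58 is 6 bytes > B = 3, so hash it first: H(key) = 90, then zero-pad to 3 bytes: K' = 90 00 00.
K' ⊕ ipad = a6 36 36; K' ⊕ opad = cc 5c 5c.
m1: inner = H(a6 36 36 0f 55) = 76; tag = H(cc 5c 5c 76) = fa
m2: inner = H(a6 36 36 65 d2) = 49; tag = H(cc 5c 5c 49) = cd ← matches
m3: inner = H(a6 36 36 e2 36) = 2a; tag = H(cc 5c 5c 2a) = ae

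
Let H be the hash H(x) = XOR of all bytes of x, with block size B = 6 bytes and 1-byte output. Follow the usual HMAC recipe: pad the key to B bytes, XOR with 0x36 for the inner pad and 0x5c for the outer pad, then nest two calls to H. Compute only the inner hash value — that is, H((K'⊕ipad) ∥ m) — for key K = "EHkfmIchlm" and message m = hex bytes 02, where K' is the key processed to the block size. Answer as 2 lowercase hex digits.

Key "EHkfmIchlm" = 45 48 6b 66 6d 49 63 68 6c 6d is 10 bytes > B = 6, so hash it first: H(key) = 2e, then zero-pad to 6 bytes: K' = 2e 00 00 00 00 00.
K' ⊕ ipad = 18 36 36 36 36 36.
Inner input = 18 36 36 36 36 36 ∥ 02.
Inner hash: XOR 18⊕36⊕36⊕36⊕36⊕36⊕02 = 2c.

2c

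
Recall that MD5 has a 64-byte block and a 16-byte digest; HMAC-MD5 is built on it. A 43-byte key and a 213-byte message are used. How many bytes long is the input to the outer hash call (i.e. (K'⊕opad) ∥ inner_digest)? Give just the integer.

80

Key is 43 ≤ 64 bytes, zero-padded: |K'| = 64.
Outer input = (K'⊕opad) ∥ H(inner) → 64 + 16 = 80 bytes.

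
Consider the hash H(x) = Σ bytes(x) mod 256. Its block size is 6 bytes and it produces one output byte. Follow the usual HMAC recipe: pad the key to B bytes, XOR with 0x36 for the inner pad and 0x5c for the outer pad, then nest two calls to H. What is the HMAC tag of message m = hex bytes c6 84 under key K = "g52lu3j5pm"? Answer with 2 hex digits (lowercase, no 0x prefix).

8e

Key "g52lu3j5pm" = 67 35 32 6c 75 33 6a 35 70 6d is 10 bytes > B = 6, so hash it first: H(key) = 5e, then zero-pad to 6 bytes: K' = 5e 00 00 00 00 00.
K' ⊕ ipad = 68 36 36 36 36 36.  K' ⊕ opad = 02 5c 5c 5c 5c 5c.
Inner input = (K'⊕ipad) ∥ m = 68 36 36 36 36 36 ∥ c6 84.
Inner hash: sum = 104+54+54+54+54+54+198+132 = 704; mod 256 = 192 → c0.
Outer input = (K'⊕opad) ∥ inner = 02 5c 5c 5c 5c 5c ∥ c0.
Outer hash (tag): sum = 2+92+92+92+92+92+192 = 654; mod 256 = 142 → 8e.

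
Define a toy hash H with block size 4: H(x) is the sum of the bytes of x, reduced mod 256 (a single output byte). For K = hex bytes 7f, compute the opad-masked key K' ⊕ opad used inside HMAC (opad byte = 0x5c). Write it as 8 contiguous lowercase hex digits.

235c5c5c

Key hex bytes 7f is 1 byte ≤ B = 4; zero-pad to 4 bytes: K' = 7f 00 00 00.
XOR each byte with 0x5c: 7f⊕5c=23, 00⊕5c=5c, 00⊕5c=5c, 00⊕5c=5c.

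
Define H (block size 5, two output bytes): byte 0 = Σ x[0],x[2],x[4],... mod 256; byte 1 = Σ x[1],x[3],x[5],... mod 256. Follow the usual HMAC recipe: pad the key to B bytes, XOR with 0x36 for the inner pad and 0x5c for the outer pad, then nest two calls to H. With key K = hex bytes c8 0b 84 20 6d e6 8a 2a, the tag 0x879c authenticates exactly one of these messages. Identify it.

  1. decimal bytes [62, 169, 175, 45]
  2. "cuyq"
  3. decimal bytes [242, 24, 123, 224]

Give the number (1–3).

3

Key hex bytes c8 0b 84 20 6d e6 8a 2a is 8 bytes > B = 5, so hash it first: H(key) = 43 3b, then zero-pad to 5 bytes: K' = 43 3b 00 00 00.
K' ⊕ ipad = 75 0d 36 36 36; K' ⊕ opad = 1f 67 5c 5c 5c.
m1: inner = H(75 0d 36 36 36 3e a9 af 2d) = b7 30; tag = H(1f 67 5c 5c 5c b7 30) = 077a
m2: inner = H(75 0d 36 36 36 63 75 79 71) = c7 1f; tag = H(1f 67 5c 5c 5c c7 1f) = f68a
m3: inner = H(75 0d 36 36 36 f2 18 7b e0) = d9 b0; tag = H(1f 67 5c 5c 5c d9 b0) = 879c ← matches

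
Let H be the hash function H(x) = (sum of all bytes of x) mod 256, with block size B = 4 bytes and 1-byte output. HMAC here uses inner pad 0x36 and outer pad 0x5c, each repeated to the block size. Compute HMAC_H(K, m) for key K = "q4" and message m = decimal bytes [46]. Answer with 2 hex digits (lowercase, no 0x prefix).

30

Key "q4" = 71 34 is 2 bytes ≤ B = 4; zero-pad to 4 bytes: K' = 71 34 00 00.
K' ⊕ ipad = 47 02 36 36.  K' ⊕ opad = 2d 68 5c 5c.
Inner input = (K'⊕ipad) ∥ m = 47 02 36 36 ∥ 2e.
Inner hash: sum = 71+2+54+54+46 = 227 → e3.
Outer input = (K'⊕opad) ∥ inner = 2d 68 5c 5c ∥ e3.
Outer hash (tag): sum = 45+104+92+92+227 = 560; mod 256 = 48 → 30.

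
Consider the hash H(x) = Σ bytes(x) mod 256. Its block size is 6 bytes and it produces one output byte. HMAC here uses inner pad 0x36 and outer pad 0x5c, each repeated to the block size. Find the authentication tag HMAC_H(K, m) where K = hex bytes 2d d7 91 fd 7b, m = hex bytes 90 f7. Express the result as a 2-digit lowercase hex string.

Key hex bytes 2d d7 91 fd 7b is 5 bytes ≤ B = 6; zero-pad to 6 bytes: K' = 2d d7 91 fd 7b 00.
K' ⊕ ipad = 1b e1 a7 cb 4d 36.  K' ⊕ opad = 71 8b cd a1 27 5c.
Inner input = (K'⊕ipad) ∥ m = 1b e1 a7 cb 4d 36 ∥ 90 f7.
Inner hash: sum = 27+225+167+203+77+54+144+247 = 1144; mod 256 = 120 → 78.
Outer input = (K'⊕opad) ∥ inner = 71 8b cd a1 27 5c ∥ 78.
Outer hash (tag): sum = 113+139+205+161+39+92+120 = 869; mod 256 = 101 → 65.

65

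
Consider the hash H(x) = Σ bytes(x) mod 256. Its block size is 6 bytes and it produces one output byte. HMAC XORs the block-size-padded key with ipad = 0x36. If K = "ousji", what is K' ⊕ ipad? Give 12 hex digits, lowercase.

5943455c5f36

Key "ousji" = 6f 75 73 6a 69 is 5 bytes ≤ B = 6; zero-pad to 6 bytes: K' = 6f 75 73 6a 69 00.
XOR each byte with 0x36: 6f⊕36=59, 75⊕36=43, 73⊕36=45, 6a⊕36=5c, 69⊕36=5f, 00⊕36=36.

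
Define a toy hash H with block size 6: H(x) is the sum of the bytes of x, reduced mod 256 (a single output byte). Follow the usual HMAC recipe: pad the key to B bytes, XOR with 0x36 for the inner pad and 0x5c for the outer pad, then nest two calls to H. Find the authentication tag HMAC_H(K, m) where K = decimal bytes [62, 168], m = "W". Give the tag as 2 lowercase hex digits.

9b

Key decimal bytes [62, 168] = 3e a8 is 2 bytes ≤ B = 6; zero-pad to 6 bytes: K' = 3e a8 00 00 00 00.
K' ⊕ ipad = 08 9e 36 36 36 36.  K' ⊕ opad = 62 f4 5c 5c 5c 5c.
Inner input = (K'⊕ipad) ∥ m = 08 9e 36 36 36 36 ∥ 57.
Inner hash: sum = 8+158+54+54+54+54+87 = 469; mod 256 = 213 → d5.
Outer input = (K'⊕opad) ∥ inner = 62 f4 5c 5c 5c 5c ∥ d5.
Outer hash (tag): sum = 98+244+92+92+92+92+213 = 923; mod 256 = 155 → 9b.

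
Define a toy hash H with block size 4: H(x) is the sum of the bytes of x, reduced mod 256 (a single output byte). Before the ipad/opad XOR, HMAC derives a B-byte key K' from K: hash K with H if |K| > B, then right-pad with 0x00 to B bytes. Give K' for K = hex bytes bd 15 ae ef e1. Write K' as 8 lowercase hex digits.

|K| = 5 > B = 4, so first hash the key.
H(K): sum = 189+21+174+239+225 = 848; mod 256 = 80 → 50.
Zero-pad H(K) = 50 to 4 bytes: K' = 50 00 00 00.

50000000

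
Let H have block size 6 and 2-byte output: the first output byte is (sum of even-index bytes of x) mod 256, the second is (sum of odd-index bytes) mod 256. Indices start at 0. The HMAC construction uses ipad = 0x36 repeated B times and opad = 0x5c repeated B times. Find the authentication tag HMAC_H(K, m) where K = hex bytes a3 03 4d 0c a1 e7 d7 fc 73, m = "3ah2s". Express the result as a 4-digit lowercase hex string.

Key hex bytes a3 03 4d 0c a1 e7 d7 fc 73 is 9 bytes > B = 6, so hash it first: H(key) = db f2, then zero-pad to 6 bytes: K' = db f2 00 00 00 00.
K' ⊕ ipad = ed c4 36 36 36 36.  K' ⊕ opad = 87 ae 5c 5c 5c 5c.
Inner input = (K'⊕ipad) ∥ m = ed c4 36 36 36 36 ∥ 33 61 68 32 73.
Inner hash: even-index sum = 615 mod 256 = 103; odd-index sum = 451 mod 256 = 195 → 67 c3.
Outer input = (K'⊕opad) ∥ inner = 87 ae 5c 5c 5c 5c ∥ 67 c3.
Outer hash (tag): even-index sum = 422 mod 256 = 166; odd-index sum = 553 mod 256 = 41 → a6 29.

a629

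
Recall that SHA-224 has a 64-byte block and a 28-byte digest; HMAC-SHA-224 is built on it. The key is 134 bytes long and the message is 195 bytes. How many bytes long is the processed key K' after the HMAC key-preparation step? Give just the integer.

Key is 134 > 64 bytes, so it is hashed to 28 bytes then zero-padded to 64: |K'| = 64.

64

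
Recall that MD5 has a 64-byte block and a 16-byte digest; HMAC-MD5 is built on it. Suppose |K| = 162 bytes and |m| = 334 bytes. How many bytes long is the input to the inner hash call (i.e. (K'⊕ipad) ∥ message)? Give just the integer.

Key is 162 > 64 bytes, so it is hashed to 16 bytes then zero-padded to 64: |K'| = 64.
Inner input = (K'⊕ipad) ∥ m → 64 + 334 = 398 bytes.

398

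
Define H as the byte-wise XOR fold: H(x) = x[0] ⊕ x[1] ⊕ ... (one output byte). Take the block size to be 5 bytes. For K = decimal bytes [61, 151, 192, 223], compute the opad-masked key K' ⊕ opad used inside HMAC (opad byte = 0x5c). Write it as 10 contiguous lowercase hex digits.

61cb9c835c

Key decimal bytes [61, 151, 192, 223] = 3d 97 c0 df is 4 bytes ≤ B = 5; zero-pad to 5 bytes: K' = 3d 97 c0 df 00.
XOR each byte with 0x5c: 3d⊕5c=61, 97⊕5c=cb, c0⊕5c=9c, df⊕5c=83, 00⊕5c=5c.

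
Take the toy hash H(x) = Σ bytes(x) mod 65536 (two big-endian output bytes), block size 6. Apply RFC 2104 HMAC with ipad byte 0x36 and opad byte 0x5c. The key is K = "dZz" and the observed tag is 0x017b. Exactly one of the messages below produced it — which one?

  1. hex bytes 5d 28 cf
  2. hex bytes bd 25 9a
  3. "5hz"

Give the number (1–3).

1

Key "dZz" = 64 5a 7a is 3 bytes ≤ B = 6; zero-pad to 6 bytes: K' = 64 5a 7a 00 00 00.
K' ⊕ ipad = 52 6c 4c 36 36 36; K' ⊕ opad = 38 06 26 5c 5c 5c.
m1: inner = H(52 6c 4c 36 36 36 5d 28 cf) = 03 00; tag = H(38 06 26 5c 5c 5c 03 00) = 017b ← matches
m2: inner = H(52 6c 4c 36 36 36 bd 25 9a) = 03 28; tag = H(38 06 26 5c 5c 5c 03 28) = 01a3
m3: inner = H(52 6c 4c 36 36 36 35 68 7a) = 02 c3; tag = H(38 06 26 5c 5c 5c 02 c3) = 023d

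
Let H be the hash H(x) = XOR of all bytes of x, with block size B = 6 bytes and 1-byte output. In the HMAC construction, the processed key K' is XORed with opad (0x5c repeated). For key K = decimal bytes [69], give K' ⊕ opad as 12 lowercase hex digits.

195c5c5c5c5c

Key decimal bytes [69] = 45 is 1 byte ≤ B = 6; zero-pad to 6 bytes: K' = 45 00 00 00 00 00.
XOR each byte with 0x5c: 45⊕5c=19, 00⊕5c=5c, 00⊕5c=5c, 00⊕5c=5c, 00⊕5c=5c, 00⊕5c=5c.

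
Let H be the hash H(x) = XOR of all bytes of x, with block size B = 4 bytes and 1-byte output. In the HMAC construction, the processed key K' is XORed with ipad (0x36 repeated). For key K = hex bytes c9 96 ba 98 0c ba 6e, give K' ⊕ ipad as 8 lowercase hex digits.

93363636

Key hex bytes c9 96 ba 98 0c ba 6e is 7 bytes > B = 4, so hash it first: H(key) = a5, then zero-pad to 4 bytes: K' = a5 00 00 00.
XOR each byte with 0x36: a5⊕36=93, 00⊕36=36, 00⊕36=36, 00⊕36=36.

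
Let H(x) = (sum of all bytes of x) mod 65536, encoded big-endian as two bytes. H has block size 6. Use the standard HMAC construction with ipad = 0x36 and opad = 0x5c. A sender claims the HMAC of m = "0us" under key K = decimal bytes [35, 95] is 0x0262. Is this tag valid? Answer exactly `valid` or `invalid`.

Key decimal bytes [35, 95] = 23 5f is 2 bytes ≤ B = 6; zero-pad to 6 bytes: K' = 23 5f 00 00 00 00.
K' ⊕ ipad = 15 69 36 36 36 36; K' ⊕ opad = 7f 03 5c 5c 5c 5c.
Inner hash: sum = 21+105+54+54+54+54+48+117+115 = 622 → 02 6e.
Outer hash (recomputed tag): sum = 127+3+92+92+92+92+2+110 = 610 → 02 62.
Recomputed tag = 0262; claimed = 0262 → match.

valid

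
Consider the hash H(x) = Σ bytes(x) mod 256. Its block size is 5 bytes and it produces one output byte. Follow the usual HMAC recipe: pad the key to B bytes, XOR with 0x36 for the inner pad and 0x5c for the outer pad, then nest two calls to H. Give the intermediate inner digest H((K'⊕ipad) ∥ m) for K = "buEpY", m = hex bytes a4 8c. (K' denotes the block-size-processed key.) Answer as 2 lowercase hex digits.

Key "buEpY" = 62 75 45 70 59 is exactly B = 5 bytes: K' = 62 75 45 70 59.
K' ⊕ ipad = 54 43 73 46 6f.
Inner input = 54 43 73 46 6f ∥ a4 8c.
Inner hash: sum = 84+67+115+70+111+164+140 = 751; mod 256 = 239 → ef.

ef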